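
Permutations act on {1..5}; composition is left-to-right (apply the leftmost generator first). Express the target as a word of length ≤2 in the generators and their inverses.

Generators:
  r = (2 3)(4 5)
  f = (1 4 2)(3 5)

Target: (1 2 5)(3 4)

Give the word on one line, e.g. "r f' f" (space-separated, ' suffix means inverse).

  after r: (2 3)(4 5)
  after f': (1 2 5)(3 4)

r f'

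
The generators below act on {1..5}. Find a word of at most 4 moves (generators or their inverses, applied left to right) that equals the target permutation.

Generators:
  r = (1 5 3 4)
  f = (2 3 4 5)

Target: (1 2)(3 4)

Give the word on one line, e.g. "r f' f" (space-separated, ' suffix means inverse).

f' r f r

  after f': (2 5 4 3)
  after r: (1 5)(2 3)
  after f: (1 2 4 5)
  after r: (1 2)(3 4)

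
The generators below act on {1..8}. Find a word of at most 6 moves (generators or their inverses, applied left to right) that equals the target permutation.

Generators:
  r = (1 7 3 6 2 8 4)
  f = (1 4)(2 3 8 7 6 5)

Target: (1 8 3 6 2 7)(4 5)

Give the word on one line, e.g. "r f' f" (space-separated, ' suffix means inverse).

f r r r f

  after f: (1 4)(2 3 8 7 6 5)
  after r: (2 6 5 8 3 4 7)
  after r: (1 7 8 6 5 4 3)
  after r: (1 3 7 4 6 5)(2 8)
  after f: (1 8 3 6 2 7)(4 5)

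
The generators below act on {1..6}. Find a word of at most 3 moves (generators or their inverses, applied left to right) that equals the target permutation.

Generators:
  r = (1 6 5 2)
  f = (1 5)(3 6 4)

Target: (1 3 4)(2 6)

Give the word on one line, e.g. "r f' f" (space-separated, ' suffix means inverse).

r f' r'

  after r: (1 6 5 2)
  after f': (1 3 4 6)(2 5)
  after r': (1 3 4)(2 6)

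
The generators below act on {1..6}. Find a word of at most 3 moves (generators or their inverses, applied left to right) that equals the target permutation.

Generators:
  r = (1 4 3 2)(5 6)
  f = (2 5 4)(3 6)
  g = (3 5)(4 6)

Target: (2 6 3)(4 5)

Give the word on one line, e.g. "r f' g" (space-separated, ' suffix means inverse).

  after g: (3 5)(4 6)
  after f': (2 4 3)(5 6)
  after g: (2 6 3)(4 5)

g f' g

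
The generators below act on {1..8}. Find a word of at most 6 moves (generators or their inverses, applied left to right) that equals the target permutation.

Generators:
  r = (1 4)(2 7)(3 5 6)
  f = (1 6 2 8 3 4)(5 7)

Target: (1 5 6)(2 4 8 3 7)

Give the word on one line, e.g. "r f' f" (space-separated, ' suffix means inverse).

  after f: (1 6 2 8 3 4)(5 7)
  after f: (1 2 3)(4 6 8)
  after f: (1 8)(2 4)(3 6)(5 7)
  after f: (1 3 2)(4 8 6)
  after r: (1 5 6)(2 4 8 3 7)

f f f f r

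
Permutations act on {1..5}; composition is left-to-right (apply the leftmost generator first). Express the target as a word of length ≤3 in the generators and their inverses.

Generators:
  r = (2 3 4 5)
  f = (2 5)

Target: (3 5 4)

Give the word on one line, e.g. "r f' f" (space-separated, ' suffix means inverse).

r' f

  after r': (2 5 4 3)
  after f: (3 5 4)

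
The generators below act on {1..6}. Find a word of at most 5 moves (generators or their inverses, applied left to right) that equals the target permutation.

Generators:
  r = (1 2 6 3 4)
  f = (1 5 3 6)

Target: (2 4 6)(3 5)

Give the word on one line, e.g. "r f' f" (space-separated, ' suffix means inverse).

  after f': (1 6 3 5)
  after r': (1 2)(3 5 4)
  after r': (2 4 6)(3 5)

f' r' r'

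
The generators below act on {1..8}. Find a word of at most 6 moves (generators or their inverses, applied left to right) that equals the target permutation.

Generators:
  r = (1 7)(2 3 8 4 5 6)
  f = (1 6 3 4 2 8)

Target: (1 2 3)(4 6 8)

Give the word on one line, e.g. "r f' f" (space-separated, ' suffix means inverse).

  after f: (1 6 3 4 2 8)
  after f: (1 3 2)(4 8 6)
  after f: (1 4)(2 6)(3 8)
  after f: (1 2 3)(4 6 8)

f f f f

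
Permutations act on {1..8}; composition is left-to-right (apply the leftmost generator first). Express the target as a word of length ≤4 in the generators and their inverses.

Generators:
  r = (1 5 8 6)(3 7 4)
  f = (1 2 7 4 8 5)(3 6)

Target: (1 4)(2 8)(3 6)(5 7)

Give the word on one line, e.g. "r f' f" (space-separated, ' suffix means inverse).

  after f: (1 2 7 4 8 5)(3 6)
  after f: (1 7 8)(2 4 5)
  after f: (1 4)(2 8)(3 6)(5 7)

f f f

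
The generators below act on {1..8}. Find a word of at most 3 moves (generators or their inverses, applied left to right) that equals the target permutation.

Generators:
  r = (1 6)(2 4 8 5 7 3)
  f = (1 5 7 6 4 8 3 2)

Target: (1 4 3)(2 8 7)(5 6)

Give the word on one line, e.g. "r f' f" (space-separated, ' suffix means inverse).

r f

  after r: (1 6)(2 4 8 5 7 3)
  after f: (1 4 3)(2 8 7)(5 6)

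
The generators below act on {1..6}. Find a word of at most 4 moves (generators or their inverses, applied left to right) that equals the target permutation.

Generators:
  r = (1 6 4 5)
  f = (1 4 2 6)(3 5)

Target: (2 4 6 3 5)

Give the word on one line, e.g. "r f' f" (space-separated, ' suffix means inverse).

r' r' f'

  after r': (1 5 4 6)
  after r': (1 4)(5 6)
  after f': (2 4 6 3 5)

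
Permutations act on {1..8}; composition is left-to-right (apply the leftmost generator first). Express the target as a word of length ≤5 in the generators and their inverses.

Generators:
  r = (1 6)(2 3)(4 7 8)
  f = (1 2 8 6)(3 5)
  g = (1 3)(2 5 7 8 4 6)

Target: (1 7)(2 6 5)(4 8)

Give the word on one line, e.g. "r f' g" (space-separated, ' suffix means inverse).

  after g': (1 3)(2 6 4 8 7 5)
  after r: (1 2)(3 6 7 5)
  after f: (1 8 6 7 3)
  after g': (1 7)(2 6 5)(4 8)

g' r f g'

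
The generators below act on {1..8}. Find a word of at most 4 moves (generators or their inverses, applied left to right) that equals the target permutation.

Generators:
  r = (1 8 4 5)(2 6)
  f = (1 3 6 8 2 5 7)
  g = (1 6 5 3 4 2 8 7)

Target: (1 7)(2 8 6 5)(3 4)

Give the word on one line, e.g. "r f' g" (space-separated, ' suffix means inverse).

  after g': (1 7 8 2 4 3 5 6)
  after r': (1 7)(2 8 6 5)(3 4)

g' r'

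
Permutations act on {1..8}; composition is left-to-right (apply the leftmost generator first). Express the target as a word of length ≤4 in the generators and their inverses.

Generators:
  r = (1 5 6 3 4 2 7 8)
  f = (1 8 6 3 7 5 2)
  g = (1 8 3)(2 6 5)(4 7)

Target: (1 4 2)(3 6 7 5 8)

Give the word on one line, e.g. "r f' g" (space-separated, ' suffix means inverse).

f' r g' f

  after f': (1 2 5 7 3 6 8)
  after r: (1 7 4 2 6)(5 8)
  after g': (1 4 5)(3 8 6)
  after f: (1 4 2)(3 6 7 5 8)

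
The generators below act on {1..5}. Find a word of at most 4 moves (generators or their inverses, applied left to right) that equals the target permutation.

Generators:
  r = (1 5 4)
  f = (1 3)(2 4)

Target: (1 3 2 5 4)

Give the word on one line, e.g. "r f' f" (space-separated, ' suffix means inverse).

  after r: (1 5 4)
  after f: (1 5 2 4 3)
  after r': (2 5)(3 4)
  after f: (1 3 2 5 4)

r f r' f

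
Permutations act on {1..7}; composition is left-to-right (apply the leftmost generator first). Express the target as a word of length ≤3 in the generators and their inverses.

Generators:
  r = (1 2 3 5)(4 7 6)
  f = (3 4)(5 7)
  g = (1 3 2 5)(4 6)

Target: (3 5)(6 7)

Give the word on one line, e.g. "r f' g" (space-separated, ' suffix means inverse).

  after g: (1 3 2 5)(4 6)
  after r': (1 2 3)(4 7)
  after r': (3 5)(6 7)

g r' r'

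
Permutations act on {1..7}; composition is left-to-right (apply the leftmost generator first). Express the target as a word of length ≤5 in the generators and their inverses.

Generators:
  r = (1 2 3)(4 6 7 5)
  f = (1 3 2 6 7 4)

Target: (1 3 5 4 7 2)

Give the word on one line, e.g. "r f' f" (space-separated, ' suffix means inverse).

r' r' f' r' f'

  after r': (1 3 2)(4 5 7 6)
  after r': (1 2 3)(4 7)(5 6)
  after f': (1 3 4 6 5 2)
  after r': (1 2 3 5)(6 7)
  after f': (1 3 5 4 7 2)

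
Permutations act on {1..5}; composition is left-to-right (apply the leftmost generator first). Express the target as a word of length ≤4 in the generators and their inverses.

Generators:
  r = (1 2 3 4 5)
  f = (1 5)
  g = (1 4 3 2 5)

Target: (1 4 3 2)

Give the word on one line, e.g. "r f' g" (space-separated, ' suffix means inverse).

  after f: (1 5)
  after r': (1 4 3 2)

f r'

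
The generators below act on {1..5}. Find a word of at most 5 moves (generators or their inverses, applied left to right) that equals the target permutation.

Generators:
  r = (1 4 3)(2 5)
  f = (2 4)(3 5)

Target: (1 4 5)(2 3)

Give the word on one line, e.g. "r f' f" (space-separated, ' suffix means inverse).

  after f: (2 4)(3 5)
  after r: (1 4 5)(2 3)
  after f: (1 2 5)(3 4)
  after f: (1 4 5)(2 3)

f r f f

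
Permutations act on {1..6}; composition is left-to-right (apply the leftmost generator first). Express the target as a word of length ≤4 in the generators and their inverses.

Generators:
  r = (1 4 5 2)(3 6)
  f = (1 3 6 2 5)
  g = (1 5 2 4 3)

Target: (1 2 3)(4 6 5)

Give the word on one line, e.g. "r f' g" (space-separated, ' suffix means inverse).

r g' r' f'

  after r: (1 4 5 2)(3 6)
  after g': (1 2 3 6 4)
  after r': (1 5 4 2 6)
  after f': (1 2 3)(4 6 5)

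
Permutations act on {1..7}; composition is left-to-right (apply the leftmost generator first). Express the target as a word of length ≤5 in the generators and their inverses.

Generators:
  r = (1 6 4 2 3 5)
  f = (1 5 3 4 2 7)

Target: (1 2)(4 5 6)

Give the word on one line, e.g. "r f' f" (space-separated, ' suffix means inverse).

  after f: (1 5 3 4 2 7)
  after r': (1 3 6)(2 7 5)
  after r': (1 2 7 3)(4 6 5)
  after r': (1 4)(2 7)(3 5 6)
  after f: (1 2)(4 5 6)

f r' r' r' f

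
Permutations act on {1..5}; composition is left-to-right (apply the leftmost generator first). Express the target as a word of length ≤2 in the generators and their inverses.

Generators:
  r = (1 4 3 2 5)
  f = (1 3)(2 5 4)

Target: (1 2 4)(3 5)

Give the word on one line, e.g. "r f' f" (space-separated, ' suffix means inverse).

r f

  after r: (1 4 3 2 5)
  after f: (1 2 4)(3 5)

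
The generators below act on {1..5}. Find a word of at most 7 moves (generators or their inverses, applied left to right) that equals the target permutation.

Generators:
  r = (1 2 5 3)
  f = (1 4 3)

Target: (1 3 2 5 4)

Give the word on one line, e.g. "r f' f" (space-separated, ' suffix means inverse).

r' f f r' f

  after r': (1 3 5 2)
  after f: (2 4 3 5)
  after f: (1 4)(2 3 5)
  after r': (1 4 3 2 5)
  after f: (1 3 2 5 4)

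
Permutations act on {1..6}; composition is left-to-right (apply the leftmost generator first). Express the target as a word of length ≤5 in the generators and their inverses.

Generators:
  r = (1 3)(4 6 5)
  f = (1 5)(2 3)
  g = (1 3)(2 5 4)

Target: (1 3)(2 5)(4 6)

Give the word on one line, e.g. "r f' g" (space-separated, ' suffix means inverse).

  after g: (1 3)(2 5 4)
  after g: (2 4 5)
  after r': (1 3)(2 5)(4 6)

g g r'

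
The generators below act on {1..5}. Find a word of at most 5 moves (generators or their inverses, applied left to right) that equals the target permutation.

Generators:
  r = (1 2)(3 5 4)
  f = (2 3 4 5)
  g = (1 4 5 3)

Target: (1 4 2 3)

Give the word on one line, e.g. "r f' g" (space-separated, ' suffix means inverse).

r f' r f' r'

  after r: (1 2)(3 5 4)
  after f': (1 5 3 4 2)
  after r: (1 4)
  after f': (1 3 2 5 4)
  after r': (1 4 2 3)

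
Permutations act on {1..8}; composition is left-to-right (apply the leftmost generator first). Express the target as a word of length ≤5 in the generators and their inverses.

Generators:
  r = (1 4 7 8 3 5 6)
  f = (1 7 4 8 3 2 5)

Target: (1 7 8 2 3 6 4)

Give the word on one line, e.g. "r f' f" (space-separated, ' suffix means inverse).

  after r: (1 4 7 8 3 5 6)
  after f: (1 8 2 5 6 7 3)
  after r': (1 7 8 2 3 6 4)

r f r'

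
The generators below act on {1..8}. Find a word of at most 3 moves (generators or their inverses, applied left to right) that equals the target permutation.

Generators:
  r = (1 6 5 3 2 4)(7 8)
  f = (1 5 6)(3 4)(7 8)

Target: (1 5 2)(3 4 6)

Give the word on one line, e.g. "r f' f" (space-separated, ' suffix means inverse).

r r

  after r: (1 6 5 3 2 4)(7 8)
  after r: (1 5 2)(3 4 6)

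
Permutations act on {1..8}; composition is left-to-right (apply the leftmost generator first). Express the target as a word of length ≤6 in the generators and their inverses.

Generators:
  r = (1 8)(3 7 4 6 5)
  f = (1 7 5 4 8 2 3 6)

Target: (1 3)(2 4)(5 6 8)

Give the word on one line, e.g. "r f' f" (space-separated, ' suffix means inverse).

  after f': (1 6 3 2 8 4 5 7)
  after r: (1 5 4 3 2)(6 7 8)
  after f': (1 7 4 2 6)(3 8)
  after r': (1 3)(2 4)(5 6 8)

f' r f' r'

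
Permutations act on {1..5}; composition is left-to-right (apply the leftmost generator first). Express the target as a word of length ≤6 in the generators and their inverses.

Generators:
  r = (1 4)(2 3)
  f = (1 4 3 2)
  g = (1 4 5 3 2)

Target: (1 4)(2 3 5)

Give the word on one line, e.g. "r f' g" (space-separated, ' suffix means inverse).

  after f': (1 2 3 4)
  after g: (3 5)
  after r: (1 4)(2 3 5)
  after r: (3 5)
  after r: (1 4)(2 3 5)

f' g r r r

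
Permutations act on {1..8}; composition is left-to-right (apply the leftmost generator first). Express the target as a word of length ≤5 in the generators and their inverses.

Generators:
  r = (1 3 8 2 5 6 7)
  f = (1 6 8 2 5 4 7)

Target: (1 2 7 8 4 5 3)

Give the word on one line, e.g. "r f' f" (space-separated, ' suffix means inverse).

  after r': (1 7 6 5 2 8 3)
  after r': (1 6 2 3 7 5 8)
  after r': (1 5 3 6 8 7 2)
  after f': (1 2 7 8 4 5 3)

r' r' r' f'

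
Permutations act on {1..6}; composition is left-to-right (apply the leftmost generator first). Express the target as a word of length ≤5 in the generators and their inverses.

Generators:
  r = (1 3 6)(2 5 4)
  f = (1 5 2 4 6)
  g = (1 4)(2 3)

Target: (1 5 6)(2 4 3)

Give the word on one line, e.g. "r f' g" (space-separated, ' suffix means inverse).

  after f: (1 5 2 4 6)
  after g: (1 5 3 2)(4 6)
  after f: (1 2 5 3 4)
  after r: (1 5 6)(2 4 3)

f g f r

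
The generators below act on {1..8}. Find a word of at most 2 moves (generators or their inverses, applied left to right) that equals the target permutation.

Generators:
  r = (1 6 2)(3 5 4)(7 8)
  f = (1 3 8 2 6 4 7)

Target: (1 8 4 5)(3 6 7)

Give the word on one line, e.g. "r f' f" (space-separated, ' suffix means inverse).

  after r': (1 2 6)(3 4 5)(7 8)
  after f': (1 8 4 5)(3 6 7)

r' f'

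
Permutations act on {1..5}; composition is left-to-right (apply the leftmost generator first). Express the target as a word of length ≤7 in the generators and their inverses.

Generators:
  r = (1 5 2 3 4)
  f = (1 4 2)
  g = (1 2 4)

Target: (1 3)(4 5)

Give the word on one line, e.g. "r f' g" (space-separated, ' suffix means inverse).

  after g': (1 4 2)
  after f: (1 2 4)
  after r: (1 3 4 5 2)
  after g': (1 3 2 4 5)
  after g': (1 3)(4 5)

g' f r g' g'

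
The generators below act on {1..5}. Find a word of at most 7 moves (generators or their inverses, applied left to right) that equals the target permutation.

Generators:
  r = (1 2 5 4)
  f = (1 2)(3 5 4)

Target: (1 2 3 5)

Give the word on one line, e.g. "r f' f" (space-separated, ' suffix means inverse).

  after f: (1 2)(3 5 4)
  after f: (3 4 5)
  after f: (1 2)
  after r': (2 4 5)
  after f: (1 2 3 5)

f f f r' f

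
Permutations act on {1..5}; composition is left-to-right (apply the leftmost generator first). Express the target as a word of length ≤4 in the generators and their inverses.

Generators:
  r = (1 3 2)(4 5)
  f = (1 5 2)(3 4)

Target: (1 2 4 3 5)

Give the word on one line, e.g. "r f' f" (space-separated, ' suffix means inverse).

f' r' r' r'

  after f': (1 2 5)(3 4)
  after r': (1 3 5 2 4)
  after r': (2 5 3 4)
  after r': (1 2 4 3 5)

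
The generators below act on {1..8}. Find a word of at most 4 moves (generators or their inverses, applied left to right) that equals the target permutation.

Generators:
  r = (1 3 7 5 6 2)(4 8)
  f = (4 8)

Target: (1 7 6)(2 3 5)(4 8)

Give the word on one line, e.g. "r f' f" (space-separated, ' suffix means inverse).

  after r: (1 3 7 5 6 2)(4 8)
  after r: (1 7 6)(2 3 5)
  after f: (1 7 6)(2 3 5)(4 8)

r r f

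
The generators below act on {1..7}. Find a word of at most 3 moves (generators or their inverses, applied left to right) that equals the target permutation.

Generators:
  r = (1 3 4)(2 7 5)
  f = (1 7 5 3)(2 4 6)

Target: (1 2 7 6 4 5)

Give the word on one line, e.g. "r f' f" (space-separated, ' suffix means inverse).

  after r': (1 4 3)(2 5 7)
  after f': (1 2 7 6 4 5)

r' f'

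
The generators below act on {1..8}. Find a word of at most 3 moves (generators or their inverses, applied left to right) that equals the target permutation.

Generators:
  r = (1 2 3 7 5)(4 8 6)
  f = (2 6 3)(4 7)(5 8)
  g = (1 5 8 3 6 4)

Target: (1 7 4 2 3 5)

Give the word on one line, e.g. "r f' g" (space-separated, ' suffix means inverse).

g' f'

  after g': (1 4 6 3 8 5)
  after f': (1 7 4 2 3 5)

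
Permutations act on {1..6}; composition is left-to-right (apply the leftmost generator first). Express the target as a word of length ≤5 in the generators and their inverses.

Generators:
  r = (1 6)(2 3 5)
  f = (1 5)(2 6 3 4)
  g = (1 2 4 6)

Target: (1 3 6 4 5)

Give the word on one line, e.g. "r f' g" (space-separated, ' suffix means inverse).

g' g' f'

  after g': (1 6 4 2)
  after g': (1 4)(2 6)
  after f': (1 3 6 4 5)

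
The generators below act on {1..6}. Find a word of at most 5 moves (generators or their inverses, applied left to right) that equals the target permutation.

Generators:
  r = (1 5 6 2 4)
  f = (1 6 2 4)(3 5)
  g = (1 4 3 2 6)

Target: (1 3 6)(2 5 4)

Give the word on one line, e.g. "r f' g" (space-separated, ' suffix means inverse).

  after f': (1 4 2 6)(3 5)
  after g: (1 3 5 2)(4 6)
  after r: (1 3 6)(2 5 4)

f' g r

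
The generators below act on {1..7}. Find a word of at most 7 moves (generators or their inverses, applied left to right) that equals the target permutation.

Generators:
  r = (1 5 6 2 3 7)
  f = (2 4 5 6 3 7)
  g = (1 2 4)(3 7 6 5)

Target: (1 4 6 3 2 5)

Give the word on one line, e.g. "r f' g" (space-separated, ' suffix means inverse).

  after r': (1 7 3 2 6 5)
  after r': (1 3 6)(2 5 7)
  after r': (1 2)(3 5)(6 7)
  after f: (1 4 5 7 3 6 2)
  after r: (1 4 6 3 2 5)

r' r' r' f r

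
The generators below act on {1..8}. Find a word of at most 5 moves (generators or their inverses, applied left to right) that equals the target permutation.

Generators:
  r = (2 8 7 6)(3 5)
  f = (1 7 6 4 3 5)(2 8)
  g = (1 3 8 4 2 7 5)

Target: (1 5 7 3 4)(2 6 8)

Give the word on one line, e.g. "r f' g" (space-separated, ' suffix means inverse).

f g' r g' f

  after f: (1 7 6 4 3 5)(2 8)
  after g': (1 2 3 7 6 8 4)
  after r: (1 8 4)(2 5 3 6 7)
  after g': (1 3 6 2 7 4 5)
  after f: (1 5 7 3 4)(2 6 8)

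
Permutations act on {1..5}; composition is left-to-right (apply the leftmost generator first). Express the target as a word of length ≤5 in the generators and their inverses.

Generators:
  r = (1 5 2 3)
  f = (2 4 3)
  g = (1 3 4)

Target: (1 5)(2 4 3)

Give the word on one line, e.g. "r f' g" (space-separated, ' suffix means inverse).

g' f' r' f' f'

  after g': (1 4 3)
  after f': (1 2 3)
  after r': (1 5)
  after f': (1 5)(2 3 4)
  after f': (1 5)(2 4 3)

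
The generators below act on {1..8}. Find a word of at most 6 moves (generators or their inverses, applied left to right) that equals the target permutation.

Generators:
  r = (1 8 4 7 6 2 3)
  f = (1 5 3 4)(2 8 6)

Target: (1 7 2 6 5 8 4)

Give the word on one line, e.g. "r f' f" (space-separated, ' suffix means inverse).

  after r: (1 8 4 7 6 2 3)
  after f: (1 6 8)(2 4 7)(3 5)
  after r': (1 7 6)(2 8 3 5)
  after f: (1 7 2 6 5 8 4)

r f r' f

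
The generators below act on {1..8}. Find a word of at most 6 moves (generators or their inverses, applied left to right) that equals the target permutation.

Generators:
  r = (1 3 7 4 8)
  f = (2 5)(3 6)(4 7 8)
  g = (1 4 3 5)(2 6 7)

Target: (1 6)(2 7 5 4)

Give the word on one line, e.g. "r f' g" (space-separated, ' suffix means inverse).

g' r' f' g

  after g': (1 5 3 4)(2 7 6)
  after r': (1 5)(2 3 7 6)(4 8)
  after f': (1 2 6 5)(3 4 7)
  after g: (1 6)(2 7 5 4)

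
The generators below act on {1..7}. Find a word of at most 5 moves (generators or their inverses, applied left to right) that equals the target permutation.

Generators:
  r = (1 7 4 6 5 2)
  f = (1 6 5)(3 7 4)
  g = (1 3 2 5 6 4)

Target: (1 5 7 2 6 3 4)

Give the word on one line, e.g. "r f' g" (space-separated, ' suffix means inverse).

  after g: (1 3 2 5 6 4)
  after f: (1 7 4 6 3 2)
  after r': (3 5 6)
  after r': (1 2 5 4 7)(3 6)
  after r': (1 5 7 2 6 3 4)

g f r' r' r'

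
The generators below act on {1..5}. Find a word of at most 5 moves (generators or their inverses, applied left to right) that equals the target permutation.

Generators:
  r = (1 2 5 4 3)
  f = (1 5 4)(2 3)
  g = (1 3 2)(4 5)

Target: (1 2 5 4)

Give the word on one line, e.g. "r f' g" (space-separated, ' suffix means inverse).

  after f': (1 4 5)(2 3)
  after r: (1 3 5 2)
  after r: (3 4)
  after r: (1 2 5 4)

f' r r r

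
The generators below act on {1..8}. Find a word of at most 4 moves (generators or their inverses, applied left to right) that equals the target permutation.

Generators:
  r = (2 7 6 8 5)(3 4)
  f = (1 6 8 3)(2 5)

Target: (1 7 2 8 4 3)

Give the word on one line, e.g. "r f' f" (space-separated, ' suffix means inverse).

  after f: (1 6 8 3)(2 5)
  after r': (1 7 2 8 4 3)

f r'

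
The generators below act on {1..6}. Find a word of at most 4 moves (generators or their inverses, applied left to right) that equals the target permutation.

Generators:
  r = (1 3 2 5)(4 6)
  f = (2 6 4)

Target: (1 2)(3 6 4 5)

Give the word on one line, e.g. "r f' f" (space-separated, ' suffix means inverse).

r f' r

  after r: (1 3 2 5)(4 6)
  after f': (1 3 4 2 5)
  after r: (1 2)(3 6 4 5)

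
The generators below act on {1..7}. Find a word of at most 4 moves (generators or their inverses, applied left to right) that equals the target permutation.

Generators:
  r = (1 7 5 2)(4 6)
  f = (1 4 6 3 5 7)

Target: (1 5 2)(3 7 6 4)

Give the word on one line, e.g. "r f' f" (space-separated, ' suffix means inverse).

r' f r'

  after r': (1 2 5 7)(4 6)
  after f: (1 2 7 4 3 5)
  after r': (1 5 2)(3 7 6 4)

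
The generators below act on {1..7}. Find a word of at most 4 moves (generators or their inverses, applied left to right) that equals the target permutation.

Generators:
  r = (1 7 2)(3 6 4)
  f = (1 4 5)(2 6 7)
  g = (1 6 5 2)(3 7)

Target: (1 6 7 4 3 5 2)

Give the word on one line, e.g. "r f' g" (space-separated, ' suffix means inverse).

  after f': (1 5 4)(2 7 6)
  after g: (1 2 3 7 5 4 6)
  after r': (1 7 5 6 2 4 3)
  after f': (1 6 7 4 3 5 2)

f' g r' f'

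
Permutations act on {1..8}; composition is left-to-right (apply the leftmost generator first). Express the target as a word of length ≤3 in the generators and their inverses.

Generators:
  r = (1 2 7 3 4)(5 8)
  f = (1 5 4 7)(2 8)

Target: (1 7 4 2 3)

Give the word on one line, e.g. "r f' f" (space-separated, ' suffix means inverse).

  after r: (1 2 7 3 4)(5 8)
  after r: (1 7 4 2 3)

r r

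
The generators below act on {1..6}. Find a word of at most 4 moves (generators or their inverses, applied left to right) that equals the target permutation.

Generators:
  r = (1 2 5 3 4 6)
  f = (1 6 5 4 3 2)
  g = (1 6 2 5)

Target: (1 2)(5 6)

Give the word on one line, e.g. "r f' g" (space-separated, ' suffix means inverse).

  after g: (1 6 2 5)
  after g: (1 2)(5 6)

g g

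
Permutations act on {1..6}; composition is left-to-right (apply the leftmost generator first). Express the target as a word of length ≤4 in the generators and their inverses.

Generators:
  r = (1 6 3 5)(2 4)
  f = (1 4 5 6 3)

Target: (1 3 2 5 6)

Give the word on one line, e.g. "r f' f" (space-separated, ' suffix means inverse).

  after r: (1 6 3 5)(2 4)
  after f': (1 5 3 4 2)
  after r': (1 3 2 5 6)

r f' r'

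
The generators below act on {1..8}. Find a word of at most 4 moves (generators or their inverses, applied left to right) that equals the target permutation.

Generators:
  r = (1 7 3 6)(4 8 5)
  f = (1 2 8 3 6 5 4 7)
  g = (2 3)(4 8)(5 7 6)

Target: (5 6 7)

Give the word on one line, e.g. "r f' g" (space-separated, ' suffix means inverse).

g g

  after g: (2 3)(4 8)(5 7 6)
  after g: (5 6 7)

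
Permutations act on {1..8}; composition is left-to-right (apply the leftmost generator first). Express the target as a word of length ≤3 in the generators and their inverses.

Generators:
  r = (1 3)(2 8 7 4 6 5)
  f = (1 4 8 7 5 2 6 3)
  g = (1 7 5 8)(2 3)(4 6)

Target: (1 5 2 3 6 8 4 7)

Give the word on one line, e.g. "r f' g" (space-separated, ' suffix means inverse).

  after g': (1 8 5 7)(2 3)(4 6)
  after r': (1 2)(3 5 8 6 7)
  after r': (1 5 2 3 6 8 4 7)

g' r' r'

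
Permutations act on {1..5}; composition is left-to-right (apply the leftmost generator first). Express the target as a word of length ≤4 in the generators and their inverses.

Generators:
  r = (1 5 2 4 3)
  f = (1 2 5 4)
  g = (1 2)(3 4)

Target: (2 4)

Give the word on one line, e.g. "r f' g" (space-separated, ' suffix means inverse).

  after f': (1 4 5 2)
  after r': (1 2 3 4)
  after g: (2 4)

f' r' g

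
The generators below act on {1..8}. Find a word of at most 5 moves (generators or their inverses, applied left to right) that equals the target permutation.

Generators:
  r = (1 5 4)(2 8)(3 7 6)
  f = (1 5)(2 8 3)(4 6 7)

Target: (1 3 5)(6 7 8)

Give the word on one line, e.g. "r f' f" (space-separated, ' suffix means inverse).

r' f' r r

  after r': (1 4 5)(2 8)(3 6 7)
  after f': (1 7 8 3 4)
  after r: (1 6 3)(2 8 7)(4 5)
  after r: (1 3 5)(6 7 8)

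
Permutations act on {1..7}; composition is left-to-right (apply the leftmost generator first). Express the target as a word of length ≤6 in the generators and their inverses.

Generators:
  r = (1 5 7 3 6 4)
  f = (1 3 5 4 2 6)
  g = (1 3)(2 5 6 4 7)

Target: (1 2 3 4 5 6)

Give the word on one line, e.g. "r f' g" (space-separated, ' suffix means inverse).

  after r: (1 5 7 3 6 4)
  after r: (1 7 6)(3 4 5)
  after f': (1 7 2 4 3 5)
  after g: (1 2 7 5 3 6 4)
  after r: (1 2 3 4 5 6)

r r f' g r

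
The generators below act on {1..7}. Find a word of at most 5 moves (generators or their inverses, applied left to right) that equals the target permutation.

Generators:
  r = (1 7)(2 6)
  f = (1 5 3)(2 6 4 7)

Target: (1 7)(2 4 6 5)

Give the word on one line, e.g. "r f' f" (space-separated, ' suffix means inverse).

  after r': (1 7)(2 6)
  after f': (1 4 6 7 3 5)
  after r': (1 4 2 6)(3 5 7)
  after f: (1 7)(2 4 6 5)

r' f' r' f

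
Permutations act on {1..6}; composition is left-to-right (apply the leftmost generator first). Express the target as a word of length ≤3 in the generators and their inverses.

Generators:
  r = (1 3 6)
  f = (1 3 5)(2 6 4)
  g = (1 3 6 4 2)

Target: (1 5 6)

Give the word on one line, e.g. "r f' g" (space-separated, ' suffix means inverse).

  after f': (1 5 3)(2 4 6)
  after g: (1 5 6)

f' g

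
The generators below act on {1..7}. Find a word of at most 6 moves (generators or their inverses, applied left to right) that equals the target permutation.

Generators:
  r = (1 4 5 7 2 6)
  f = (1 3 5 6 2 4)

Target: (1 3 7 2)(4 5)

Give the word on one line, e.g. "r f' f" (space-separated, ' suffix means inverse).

  after f': (1 4 2 6 5 3)
  after r': (3 6 4 7 5)
  after f: (1 3 2 4 7 6)
  after r': (1 3 7 2)(4 5)

f' r' f r'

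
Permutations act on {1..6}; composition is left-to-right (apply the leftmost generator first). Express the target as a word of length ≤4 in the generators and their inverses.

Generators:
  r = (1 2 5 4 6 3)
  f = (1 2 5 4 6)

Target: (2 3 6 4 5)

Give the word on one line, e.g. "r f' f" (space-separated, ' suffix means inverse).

  after r': (1 3 6 4 5 2)
  after r': (1 6 5)(2 3 4)
  after f: (2 3 6 4 5)

r' r' f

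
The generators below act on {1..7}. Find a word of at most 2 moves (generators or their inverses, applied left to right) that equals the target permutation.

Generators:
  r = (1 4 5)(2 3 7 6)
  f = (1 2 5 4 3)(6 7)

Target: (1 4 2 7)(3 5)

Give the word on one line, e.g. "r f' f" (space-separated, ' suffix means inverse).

  after r': (1 5 4)(2 6 7 3)
  after f: (1 4 2 7)(3 5)

r' f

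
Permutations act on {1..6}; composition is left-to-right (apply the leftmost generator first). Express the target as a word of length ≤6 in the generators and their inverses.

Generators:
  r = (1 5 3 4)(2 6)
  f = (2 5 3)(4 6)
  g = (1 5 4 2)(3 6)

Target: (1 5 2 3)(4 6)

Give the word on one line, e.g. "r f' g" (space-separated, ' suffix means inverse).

g' f r f'

  after g': (1 2 4 5)(3 6)
  after f: (1 5)(2 6)(3 4)
  after r: (1 3)
  after f': (1 5 2 3)(4 6)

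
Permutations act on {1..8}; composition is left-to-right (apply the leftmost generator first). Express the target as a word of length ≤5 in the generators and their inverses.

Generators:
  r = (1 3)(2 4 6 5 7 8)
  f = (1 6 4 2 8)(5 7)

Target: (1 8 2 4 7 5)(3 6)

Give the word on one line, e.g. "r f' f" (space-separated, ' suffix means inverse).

f' r f

  after f': (1 8 2 4 6)(5 7)
  after r: (1 2 6 3)(4 5 8)
  after f: (1 8 2 4 7 5)(3 6)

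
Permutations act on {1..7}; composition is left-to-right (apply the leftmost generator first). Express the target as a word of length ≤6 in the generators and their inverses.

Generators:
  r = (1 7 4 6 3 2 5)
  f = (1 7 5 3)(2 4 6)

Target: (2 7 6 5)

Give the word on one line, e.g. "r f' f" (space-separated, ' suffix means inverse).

  after f': (1 3 5 7)(2 6 4)
  after r: (1 2 3)(4 5)
  after f: (1 4 3 7 5 6 2)
  after r': (1 7 2 5 4 6 3)
  after f': (2 7 6 5)

f' r f r' f'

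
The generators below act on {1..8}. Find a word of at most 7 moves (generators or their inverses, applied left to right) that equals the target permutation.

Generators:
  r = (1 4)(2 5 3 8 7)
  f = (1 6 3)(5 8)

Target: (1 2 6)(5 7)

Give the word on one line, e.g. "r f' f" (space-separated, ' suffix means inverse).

r r f' r' r'

  after r: (1 4)(2 5 3 8 7)
  after r: (2 3 7 5 8)
  after f': (1 3 7 8 2 6)
  after r': (1 5 2 6 4)(3 8 7)
  after r': (1 2 6)(5 7)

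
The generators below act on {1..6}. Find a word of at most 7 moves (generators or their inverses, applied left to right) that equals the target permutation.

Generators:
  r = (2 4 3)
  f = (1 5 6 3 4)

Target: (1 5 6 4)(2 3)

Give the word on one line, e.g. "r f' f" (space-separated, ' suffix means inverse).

  after f': (1 4 3 6 5)
  after f': (1 3 5 4 6)
  after f': (1 6 4 5 3)
  after f': (1 5 6 3 4)
  after r': (1 5 6 4)(2 3)

f' f' f' f' r'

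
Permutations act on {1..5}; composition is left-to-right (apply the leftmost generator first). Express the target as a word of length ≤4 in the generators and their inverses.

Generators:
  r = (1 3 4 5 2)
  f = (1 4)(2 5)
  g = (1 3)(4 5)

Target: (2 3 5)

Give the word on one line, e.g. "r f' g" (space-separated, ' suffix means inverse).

  after f': (1 4)(2 5)
  after r': (1 3)(2 4)
  after f': (1 3 4 5 2)
  after g: (2 3 5)

f' r' f' g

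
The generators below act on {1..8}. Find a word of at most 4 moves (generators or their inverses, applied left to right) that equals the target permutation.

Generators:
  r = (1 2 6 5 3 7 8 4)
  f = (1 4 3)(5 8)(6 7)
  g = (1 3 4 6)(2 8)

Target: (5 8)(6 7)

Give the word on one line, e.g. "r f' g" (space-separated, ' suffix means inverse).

f f f

  after f: (1 4 3)(5 8)(6 7)
  after f: (1 3 4)
  after f: (5 8)(6 7)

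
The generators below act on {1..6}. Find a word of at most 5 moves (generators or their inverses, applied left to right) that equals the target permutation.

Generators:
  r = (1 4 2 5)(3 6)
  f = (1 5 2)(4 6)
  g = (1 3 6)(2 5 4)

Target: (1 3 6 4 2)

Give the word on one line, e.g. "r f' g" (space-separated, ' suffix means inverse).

f' f' r g' r

  after f': (1 2 5)(4 6)
  after f': (1 5 2)
  after r: (2 4)(3 6)
  after g': (1 6)(2 5)
  after r: (1 3 6 4 2)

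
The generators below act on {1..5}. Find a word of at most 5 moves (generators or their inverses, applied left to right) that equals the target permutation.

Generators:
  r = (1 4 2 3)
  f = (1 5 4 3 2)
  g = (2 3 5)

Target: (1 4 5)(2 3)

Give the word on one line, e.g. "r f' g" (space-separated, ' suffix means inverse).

r' g f

  after r': (1 3 2 4)
  after g: (1 5 2 4)
  after f: (1 4 5)(2 3)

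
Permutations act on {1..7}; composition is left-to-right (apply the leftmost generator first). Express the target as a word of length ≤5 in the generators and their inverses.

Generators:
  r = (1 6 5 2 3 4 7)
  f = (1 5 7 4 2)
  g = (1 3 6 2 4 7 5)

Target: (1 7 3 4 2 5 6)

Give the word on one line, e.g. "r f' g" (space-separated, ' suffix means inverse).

  after r': (1 7 4 3 2 5 6)
  after g': (1 4)(2 7)(3 6 5)
  after f: (1 2 4 5 3 6 7)
  after g: (1 4)(2 7 3)(5 6)
  after f': (1 7 3 4 2 5 6)

r' g' f g f'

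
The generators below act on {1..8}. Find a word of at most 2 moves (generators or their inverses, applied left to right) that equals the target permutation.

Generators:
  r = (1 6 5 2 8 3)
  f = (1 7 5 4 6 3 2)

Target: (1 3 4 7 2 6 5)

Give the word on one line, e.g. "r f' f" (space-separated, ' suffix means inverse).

f' f'

  after f': (1 2 3 6 4 5 7)
  after f': (1 3 4 7 2 6 5)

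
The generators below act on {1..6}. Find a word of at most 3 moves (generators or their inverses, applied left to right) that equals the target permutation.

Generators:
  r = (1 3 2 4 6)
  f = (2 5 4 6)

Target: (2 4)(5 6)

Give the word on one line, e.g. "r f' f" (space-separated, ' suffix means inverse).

  after f: (2 5 4 6)
  after f: (2 4)(5 6)

f f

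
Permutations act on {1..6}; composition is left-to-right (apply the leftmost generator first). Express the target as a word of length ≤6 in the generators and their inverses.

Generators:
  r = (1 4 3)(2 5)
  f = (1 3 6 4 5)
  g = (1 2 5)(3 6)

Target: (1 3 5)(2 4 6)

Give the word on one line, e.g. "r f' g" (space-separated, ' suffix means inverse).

  after g': (1 5 2)(3 6)
  after f: (2 3 4 5)
  after f: (1 3 5 2 6 4)
  after f: (1 6 5 2 4 3)
  after g': (1 3 5)(2 4 6)

g' f f f g'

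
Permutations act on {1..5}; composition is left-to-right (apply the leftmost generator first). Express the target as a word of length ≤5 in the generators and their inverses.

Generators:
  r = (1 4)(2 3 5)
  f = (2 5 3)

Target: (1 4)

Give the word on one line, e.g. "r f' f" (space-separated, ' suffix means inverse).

  after f': (2 3 5)
  after f': (2 5 3)
  after r': (1 4)(2 3 5)
  after f: (1 4)

f' f' r' f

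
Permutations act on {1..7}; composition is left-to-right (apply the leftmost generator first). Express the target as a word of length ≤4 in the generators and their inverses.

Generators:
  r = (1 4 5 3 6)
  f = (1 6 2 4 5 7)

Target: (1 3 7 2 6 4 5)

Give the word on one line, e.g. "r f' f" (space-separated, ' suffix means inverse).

  after f: (1 6 2 4 5 7)
  after r': (1 3 5 7 6 2)
  after f: (1 3 7 2 6 4 5)

f r' f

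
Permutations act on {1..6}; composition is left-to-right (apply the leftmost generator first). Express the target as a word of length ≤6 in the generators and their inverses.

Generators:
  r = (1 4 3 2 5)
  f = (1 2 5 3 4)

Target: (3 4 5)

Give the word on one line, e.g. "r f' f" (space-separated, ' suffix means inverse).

f' f' r' f

  after f': (1 4 3 5 2)
  after f': (1 3 2 4 5)
  after r': (1 4 2)
  after f: (3 4 5)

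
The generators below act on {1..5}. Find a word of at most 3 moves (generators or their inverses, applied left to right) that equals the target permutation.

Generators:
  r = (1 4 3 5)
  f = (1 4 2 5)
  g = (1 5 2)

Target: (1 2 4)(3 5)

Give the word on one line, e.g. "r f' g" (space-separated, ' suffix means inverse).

f f r

  after f: (1 4 2 5)
  after f: (1 2)(4 5)
  after r: (1 2 4)(3 5)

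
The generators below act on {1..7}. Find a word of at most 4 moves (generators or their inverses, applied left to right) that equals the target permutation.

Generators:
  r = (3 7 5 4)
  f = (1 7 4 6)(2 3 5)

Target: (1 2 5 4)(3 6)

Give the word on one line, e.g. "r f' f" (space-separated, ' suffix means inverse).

f r f r'

  after f: (1 7 4 6)(2 3 5)
  after r: (1 5 2 7 3 4 6)
  after f: (1 2 4)(3 6 7 5)
  after r': (1 2 5 4)(3 6)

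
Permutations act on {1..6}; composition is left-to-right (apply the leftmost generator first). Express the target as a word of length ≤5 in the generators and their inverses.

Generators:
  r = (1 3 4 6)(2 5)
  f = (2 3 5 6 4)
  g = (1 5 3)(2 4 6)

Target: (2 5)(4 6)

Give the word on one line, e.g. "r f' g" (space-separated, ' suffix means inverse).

r' f' g'

  after r': (1 6 4 3)(2 5)
  after f': (1 5 4 2 3)
  after g': (2 5)(4 6)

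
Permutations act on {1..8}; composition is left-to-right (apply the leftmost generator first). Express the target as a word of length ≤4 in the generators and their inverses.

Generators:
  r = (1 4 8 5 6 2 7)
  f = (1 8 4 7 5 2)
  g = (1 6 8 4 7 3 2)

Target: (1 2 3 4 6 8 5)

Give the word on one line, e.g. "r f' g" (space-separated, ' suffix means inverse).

  after g': (1 2 3 7 4 8 6)
  after f': (1 5 7 8 6 2 3 4)
  after f': (1 7)(2 3 8 6 5 4)
  after r': (1 2 3 4 6 8 5)

g' f' f' r'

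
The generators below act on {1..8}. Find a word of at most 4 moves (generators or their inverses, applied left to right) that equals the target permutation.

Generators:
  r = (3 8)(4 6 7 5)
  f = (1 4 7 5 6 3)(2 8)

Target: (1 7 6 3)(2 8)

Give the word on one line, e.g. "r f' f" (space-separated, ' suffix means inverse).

f r r

  after f: (1 4 7 5 6 3)(2 8)
  after r: (1 6 8 2 3)(4 5 7)
  after r: (1 7 6 3)(2 8)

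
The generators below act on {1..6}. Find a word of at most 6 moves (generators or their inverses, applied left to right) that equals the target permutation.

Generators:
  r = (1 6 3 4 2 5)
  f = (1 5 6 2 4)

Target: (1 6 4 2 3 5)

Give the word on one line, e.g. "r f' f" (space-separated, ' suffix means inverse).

f' f' r' r' r'

  after f': (1 4 2 6 5)
  after f': (1 2 5 4 6)
  after r': (1 4)(3 6 5)
  after r': (1 3)(2 4 5 6)
  after r': (1 6 4 2 3 5)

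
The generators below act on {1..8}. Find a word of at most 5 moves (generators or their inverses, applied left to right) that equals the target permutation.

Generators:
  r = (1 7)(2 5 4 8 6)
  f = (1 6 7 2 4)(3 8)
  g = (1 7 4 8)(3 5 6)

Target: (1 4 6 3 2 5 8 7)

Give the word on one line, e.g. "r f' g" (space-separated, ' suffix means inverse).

f' g r f g

  after f': (1 4 2 7 6)(3 8)
  after g: (1 8 5 6 7 3)(2 4)
  after r: (1 6)(2 8 4 5)(3 7)
  after f: (1 7 8)(2 3)(4 5)
  after g: (1 4 6 3 2 5 8 7)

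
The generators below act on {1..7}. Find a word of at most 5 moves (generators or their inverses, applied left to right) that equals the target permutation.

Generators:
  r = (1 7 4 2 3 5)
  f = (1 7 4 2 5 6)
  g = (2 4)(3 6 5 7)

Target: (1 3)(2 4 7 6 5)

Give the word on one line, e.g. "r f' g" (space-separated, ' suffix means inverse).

g r f' r g

  after g: (2 4)(3 6 5 7)
  after r: (1 7 5 4 3 6)
  after f': (2 4 3 5 7)
  after r: (1 7 3)(4 5)
  after g: (1 3)(2 4 7 6 5)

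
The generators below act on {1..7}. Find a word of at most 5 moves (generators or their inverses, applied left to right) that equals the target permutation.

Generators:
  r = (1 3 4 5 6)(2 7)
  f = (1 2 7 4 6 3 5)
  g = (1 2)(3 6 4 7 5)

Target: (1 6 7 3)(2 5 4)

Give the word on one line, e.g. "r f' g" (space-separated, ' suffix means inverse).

  after r: (1 3 4 5 6)(2 7)
  after g': (1 5 3 6 2 4 7)
  after r: (1 6 7 3)(2 5 4)

r g' r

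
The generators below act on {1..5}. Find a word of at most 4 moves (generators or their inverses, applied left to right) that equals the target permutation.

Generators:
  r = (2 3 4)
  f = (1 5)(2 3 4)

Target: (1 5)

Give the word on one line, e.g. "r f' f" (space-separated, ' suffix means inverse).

f' r' f f

  after f': (1 5)(2 4 3)
  after r': (1 5)(2 3 4)
  after f: (2 4 3)
  after f: (1 5)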